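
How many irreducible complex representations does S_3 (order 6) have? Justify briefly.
3

Why: The number of irreducible complex representations of a finite group equals its number of conjugacy classes. Conjugacy classes in S_3 correspond to cycle types, i.e. partitions of 3; there are p(3) = 3 of them, so S_3 (order 6) has exactly 3 irreducible complex representations.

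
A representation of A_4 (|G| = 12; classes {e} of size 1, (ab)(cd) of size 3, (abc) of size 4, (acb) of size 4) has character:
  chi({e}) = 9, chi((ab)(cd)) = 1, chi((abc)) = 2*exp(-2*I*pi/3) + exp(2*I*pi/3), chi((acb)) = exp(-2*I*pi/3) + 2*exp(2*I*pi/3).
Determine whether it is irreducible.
Not irreducible (reducible): <chi, chi> = 9 > 1.

Details: <chi, chi> = (1/|G|) sum_C |C| * |chi(C)|^2 = (1/12)[1*|9|^2 + 3*|1|^2 + 4*|2*exp(-2*I*pi/3) + exp(2*I*pi/3)|^2 + 4*|exp(-2*I*pi/3) + 2*exp(2*I*pi/3)|^2]
  = (1/12)[(81) + (3) + (12) + (12)] = 108/12 = 9.
(Exp terms are combined using exp(i*s)*conj(exp(i*t)) = exp(i*(s-t)), and sums of them are collapsed using the identity that for every m > 1 the m distinct m-th roots of unity sum to 0, e.g. 1 + exp(2*I*pi/3) + exp(-2*I*pi/3) = 0.)
A character is irreducible iff <chi, chi> = 1, so this representation is reducible.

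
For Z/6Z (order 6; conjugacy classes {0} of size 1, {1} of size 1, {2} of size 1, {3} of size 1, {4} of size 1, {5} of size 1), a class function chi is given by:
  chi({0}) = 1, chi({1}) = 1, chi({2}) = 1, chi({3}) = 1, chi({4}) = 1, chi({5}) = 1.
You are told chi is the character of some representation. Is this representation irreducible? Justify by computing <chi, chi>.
Irreducible: <chi, chi> = 1.

Solution. <chi, chi> = (1/|G|) sum_C |C| * |chi(C)|^2 = (1/6)[1*|1|^2 + 1*|1|^2 + 1*|1|^2 + 1*|1|^2 + 1*|1|^2 + 1*|1|^2]
  = (1/6)[(1) + (1) + (1) + (1) + (1) + (1)] = 6/6 = 1.
(Exp terms are combined using exp(i*s)*conj(exp(i*t)) = exp(i*(s-t)), and sums of them are collapsed using the identity that for every m > 1 the m distinct m-th roots of unity sum to 0, e.g. 1 + exp(2*I*pi/3) + exp(-2*I*pi/3) = 0.)
A character is irreducible iff <chi, chi> = 1, so this representation is irreducible.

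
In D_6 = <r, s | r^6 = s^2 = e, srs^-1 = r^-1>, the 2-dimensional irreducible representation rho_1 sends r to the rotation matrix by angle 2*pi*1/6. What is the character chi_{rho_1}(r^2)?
chi_{rho_1}(r^2) = 2*cos(2*pi*1*2/6) = -1

Argument: rho_1(r^2) is rotation by angle 2*pi*1*2/6, whose trace is 2*cos(2*pi*1*2/6) = -1.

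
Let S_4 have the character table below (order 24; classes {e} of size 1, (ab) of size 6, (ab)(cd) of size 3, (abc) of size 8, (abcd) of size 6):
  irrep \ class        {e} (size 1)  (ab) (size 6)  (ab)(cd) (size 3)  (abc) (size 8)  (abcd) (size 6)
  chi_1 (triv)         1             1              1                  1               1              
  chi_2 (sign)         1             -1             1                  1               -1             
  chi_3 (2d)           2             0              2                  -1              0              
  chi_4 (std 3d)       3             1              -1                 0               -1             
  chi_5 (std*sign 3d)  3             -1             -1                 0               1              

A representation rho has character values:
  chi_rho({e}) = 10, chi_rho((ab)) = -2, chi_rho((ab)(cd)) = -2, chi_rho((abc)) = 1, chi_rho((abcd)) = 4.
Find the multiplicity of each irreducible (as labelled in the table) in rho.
Multiplicities: chi_1: 1, chi_2: 0, chi_3: 0, chi_4: 0, chi_5: 3.

Justification: Use <chi_rho, chi> = (1/|G|) sum_C |C| * chi_rho(C) * conj(chi(C)) with |G| = 24 for each irreducible chi in the table:
  <chi_rho, chi_1> = (1/24)[1*(10)*conj(1) + 6*(-2)*conj(1) + 3*(-2)*conj(1) + 8*(1)*conj(1) + 6*(4)*conj(1)]
      = (1/24)[(10) + (-12) + (-6) + (8) + (24)] = 24/24 = 1
  <chi_rho, chi_2> = (1/24)[1*(10)*conj(1) + 6*(-2)*conj(-1) + 3*(-2)*conj(1) + 8*(1)*conj(1) + 6*(4)*conj(-1)]
      = (1/24)[(10) + (12) + (-6) + (8) + (-24)] = 0/24 = 0
  <chi_rho, chi_3> = (1/24)[1*(10)*conj(2) + 6*(-2)*conj(0) + 3*(-2)*conj(2) + 8*(1)*conj(-1) + 6*(4)*conj(0)]
      = (1/24)[(20) + (0) + (-12) + (-8) + (0)] = 0/24 = 0
  <chi_rho, chi_4> = (1/24)[1*(10)*conj(3) + 6*(-2)*conj(1) + 3*(-2)*conj(-1) + 8*(1)*conj(0) + 6*(4)*conj(-1)]
      = (1/24)[(30) + (-12) + (6) + (0) + (-24)] = 0/24 = 0
  <chi_rho, chi_5> = (1/24)[1*(10)*conj(3) + 6*(-2)*conj(-1) + 3*(-2)*conj(-1) + 8*(1)*conj(0) + 6*(4)*conj(1)]
      = (1/24)[(30) + (12) + (6) + (0) + (24)] = 72/24 = 3
Dimension check: dim(rho) = sum (mult * dim) = 1*1 + 0*1 + 0*2 + 0*3 + 3*3 = 10 = chi_rho(e) = 10.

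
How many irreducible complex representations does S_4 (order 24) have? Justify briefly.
5

Why: The number of irreducible complex representations of a finite group equals its number of conjugacy classes. Conjugacy classes in S_4 correspond to cycle types, i.e. partitions of 4; there are p(4) = 5 of them, so S_4 (order 24) has exactly 5 irreducible complex representations.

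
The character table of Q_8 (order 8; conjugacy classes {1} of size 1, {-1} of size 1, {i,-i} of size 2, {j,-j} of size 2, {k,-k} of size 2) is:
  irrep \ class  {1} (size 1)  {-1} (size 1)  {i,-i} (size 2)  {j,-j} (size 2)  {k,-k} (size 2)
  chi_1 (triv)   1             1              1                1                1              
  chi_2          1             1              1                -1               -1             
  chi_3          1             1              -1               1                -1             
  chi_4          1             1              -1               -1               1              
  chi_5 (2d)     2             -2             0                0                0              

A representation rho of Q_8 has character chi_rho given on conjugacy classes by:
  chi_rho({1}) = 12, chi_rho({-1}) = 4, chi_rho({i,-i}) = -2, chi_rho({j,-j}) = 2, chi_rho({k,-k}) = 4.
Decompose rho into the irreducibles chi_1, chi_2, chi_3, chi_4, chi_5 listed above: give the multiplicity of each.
Multiplicities: chi_1: 3, chi_2: 0, chi_3: 2, chi_4: 3, chi_5: 2.

Working: Use <chi_rho, chi> = (1/|G|) sum_C |C| * chi_rho(C) * conj(chi(C)) with |G| = 8 for each irreducible chi in the table:
  <chi_rho, chi_1> = (1/8)[1*(12)*conj(1) + 1*(4)*conj(1) + 2*(-2)*conj(1) + 2*(2)*conj(1) + 2*(4)*conj(1)]
      = (1/8)[(12) + (4) + (-4) + (4) + (8)] = 24/8 = 3
  <chi_rho, chi_2> = (1/8)[1*(12)*conj(1) + 1*(4)*conj(1) + 2*(-2)*conj(1) + 2*(2)*conj(-1) + 2*(4)*conj(-1)]
      = (1/8)[(12) + (4) + (-4) + (-4) + (-8)] = 0/8 = 0
  <chi_rho, chi_3> = (1/8)[1*(12)*conj(1) + 1*(4)*conj(1) + 2*(-2)*conj(-1) + 2*(2)*conj(1) + 2*(4)*conj(-1)]
      = (1/8)[(12) + (4) + (4) + (4) + (-8)] = 16/8 = 2
  <chi_rho, chi_4> = (1/8)[1*(12)*conj(1) + 1*(4)*conj(1) + 2*(-2)*conj(-1) + 2*(2)*conj(-1) + 2*(4)*conj(1)]
      = (1/8)[(12) + (4) + (4) + (-4) + (8)] = 24/8 = 3
  <chi_rho, chi_5> = (1/8)[1*(12)*conj(2) + 1*(4)*conj(-2) + 2*(-2)*conj(0) + 2*(2)*conj(0) + 2*(4)*conj(0)]
      = (1/8)[(24) + (-8) + (0) + (0) + (0)] = 16/8 = 2
Dimension check: dim(rho) = sum (mult * dim) = 3*1 + 0*1 + 2*1 + 3*1 + 2*2 = 12 = chi_rho(e) = 12.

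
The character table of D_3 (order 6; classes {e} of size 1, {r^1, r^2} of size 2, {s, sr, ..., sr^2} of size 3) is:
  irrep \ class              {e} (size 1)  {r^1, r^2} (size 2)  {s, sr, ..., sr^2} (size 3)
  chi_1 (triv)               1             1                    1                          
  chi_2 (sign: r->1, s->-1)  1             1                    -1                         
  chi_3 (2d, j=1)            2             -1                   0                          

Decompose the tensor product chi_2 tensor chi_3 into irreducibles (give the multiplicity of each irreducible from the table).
chi_2 tensor chi_3 = chi_3 (all other irreducibles have multiplicity 0).

Argument: The character of a tensor product is the pointwise product (chi_2 * chi_3)(C) = chi_2(C) * chi_3(C):
  {e}: (1)*(2), {r^1, r^2}: (1)*(-1), {s, sr, ..., sr^2}: (-1)*(0)
so (chi_2 * chi_3) takes values
  {e} -> 2, {r^1, r^2} -> -1, {s, sr, ..., sr^2} -> 0.
Now take the inner product of this character with each irreducible chi from the table, <chi_2*chi_3, chi> = (1/6) sum_C |C| (chi_2*chi_3)(C) conj(chi(C)):
  <chi_2*chi_3, chi_1> = (1/6)[1*(2)*conj(1) + 2*(-1)*conj(1) + 3*(0)*conj(1)]
      = (1/6)[(2) + (-2) + (0)] = 0/6 = 0
  <chi_2*chi_3, chi_2> = (1/6)[1*(2)*conj(1) + 2*(-1)*conj(1) + 3*(0)*conj(-1)]
      = (1/6)[(2) + (-2) + (0)] = 0/6 = 0
  <chi_2*chi_3, chi_3> = (1/6)[1*(2)*conj(2) + 2*(-1)*conj(-1) + 3*(0)*conj(0)]
      = (1/6)[(4) + (2) + (0)] = 6/6 = 1
Hence the multiplicities are chi_3: 1. Dimension check: dim(chi_2)*dim(chi_3) = 1*2 = 2 and sum (mult * dim) = 1*2 = 2.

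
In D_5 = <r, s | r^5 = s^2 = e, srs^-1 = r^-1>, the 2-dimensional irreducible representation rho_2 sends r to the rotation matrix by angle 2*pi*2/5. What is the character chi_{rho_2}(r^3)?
chi_{rho_2}(r^3) = 2*cos(2*pi*2*3/5) = -1/2 + sqrt(5)/2

rho_2(r^3) is rotation by angle 2*pi*2*3/5, whose trace is 2*cos(2*pi*2*3/5) = -1/2 + sqrt(5)/2.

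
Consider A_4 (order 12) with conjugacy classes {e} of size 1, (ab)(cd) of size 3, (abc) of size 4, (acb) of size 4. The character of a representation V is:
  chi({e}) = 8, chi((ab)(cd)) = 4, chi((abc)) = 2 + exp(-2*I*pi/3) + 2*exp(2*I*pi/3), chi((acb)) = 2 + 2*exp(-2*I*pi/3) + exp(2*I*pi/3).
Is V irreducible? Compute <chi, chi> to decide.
Not irreducible (reducible): <chi, chi> = 10 > 1.

<chi, chi> = (1/|G|) sum_C |C| * |chi(C)|^2 = (1/12)[1*|8|^2 + 3*|4|^2 + 4*|2 + exp(-2*I*pi/3) + 2*exp(2*I*pi/3)|^2 + 4*|2 + 2*exp(-2*I*pi/3) + exp(2*I*pi/3)|^2]
  = (1/12)[(64) + (48) + (4) + (4)] = 120/12 = 10.
(Exp terms are combined using exp(i*s)*conj(exp(i*t)) = exp(i*(s-t)), and sums of them are collapsed using the identity that for every m > 1 the m distinct m-th roots of unity sum to 0, e.g. 1 + exp(2*I*pi/3) + exp(-2*I*pi/3) = 0.)
A character is irreducible iff <chi, chi> = 1, so this representation is reducible.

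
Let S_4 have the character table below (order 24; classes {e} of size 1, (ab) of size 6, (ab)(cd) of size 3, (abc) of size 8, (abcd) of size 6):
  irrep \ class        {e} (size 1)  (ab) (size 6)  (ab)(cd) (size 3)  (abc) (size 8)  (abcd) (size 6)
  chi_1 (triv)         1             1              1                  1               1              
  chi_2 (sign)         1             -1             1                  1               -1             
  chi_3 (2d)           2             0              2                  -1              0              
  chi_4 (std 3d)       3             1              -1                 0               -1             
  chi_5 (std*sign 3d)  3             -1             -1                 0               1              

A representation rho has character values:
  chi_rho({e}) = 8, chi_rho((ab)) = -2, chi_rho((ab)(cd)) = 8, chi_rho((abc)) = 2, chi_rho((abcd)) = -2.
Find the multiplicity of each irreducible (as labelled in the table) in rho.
Multiplicities: chi_1: 1, chi_2: 3, chi_3: 2, chi_4: 0, chi_5: 0.

Argument: Use <chi_rho, chi> = (1/|G|) sum_C |C| * chi_rho(C) * conj(chi(C)) with |G| = 24 for each irreducible chi in the table:
  <chi_rho, chi_1> = (1/24)[1*(8)*conj(1) + 6*(-2)*conj(1) + 3*(8)*conj(1) + 8*(2)*conj(1) + 6*(-2)*conj(1)]
      = (1/24)[(8) + (-12) + (24) + (16) + (-12)] = 24/24 = 1
  <chi_rho, chi_2> = (1/24)[1*(8)*conj(1) + 6*(-2)*conj(-1) + 3*(8)*conj(1) + 8*(2)*conj(1) + 6*(-2)*conj(-1)]
      = (1/24)[(8) + (12) + (24) + (16) + (12)] = 72/24 = 3
  <chi_rho, chi_3> = (1/24)[1*(8)*conj(2) + 6*(-2)*conj(0) + 3*(8)*conj(2) + 8*(2)*conj(-1) + 6*(-2)*conj(0)]
      = (1/24)[(16) + (0) + (48) + (-16) + (0)] = 48/24 = 2
  <chi_rho, chi_4> = (1/24)[1*(8)*conj(3) + 6*(-2)*conj(1) + 3*(8)*conj(-1) + 8*(2)*conj(0) + 6*(-2)*conj(-1)]
      = (1/24)[(24) + (-12) + (-24) + (0) + (12)] = 0/24 = 0
  <chi_rho, chi_5> = (1/24)[1*(8)*conj(3) + 6*(-2)*conj(-1) + 3*(8)*conj(-1) + 8*(2)*conj(0) + 6*(-2)*conj(1)]
      = (1/24)[(24) + (12) + (-24) + (0) + (-12)] = 0/24 = 0
Dimension check: dim(rho) = sum (mult * dim) = 1*1 + 3*1 + 2*2 + 0*3 + 0*3 = 8 = chi_rho(e) = 8.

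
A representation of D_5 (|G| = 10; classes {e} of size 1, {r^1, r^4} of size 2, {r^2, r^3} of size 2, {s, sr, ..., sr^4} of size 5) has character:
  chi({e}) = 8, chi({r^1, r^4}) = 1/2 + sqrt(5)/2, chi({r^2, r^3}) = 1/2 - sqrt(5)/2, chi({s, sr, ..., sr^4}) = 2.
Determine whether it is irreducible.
Not irreducible (reducible): <chi, chi> = 9 > 1.

Why: <chi, chi> = (1/|G|) sum_C |C| * |chi(C)|^2 = (1/10)[1*|8|^2 + 2*|1/2 + sqrt(5)/2|^2 + 2*|1/2 - sqrt(5)/2|^2 + 5*|2|^2]
  = (1/10)[(64) + (sqrt(5) + 3) + (3 - sqrt(5)) + (20)] = 90/10 = 9.
A character is irreducible iff <chi, chi> = 1, so this representation is reducible.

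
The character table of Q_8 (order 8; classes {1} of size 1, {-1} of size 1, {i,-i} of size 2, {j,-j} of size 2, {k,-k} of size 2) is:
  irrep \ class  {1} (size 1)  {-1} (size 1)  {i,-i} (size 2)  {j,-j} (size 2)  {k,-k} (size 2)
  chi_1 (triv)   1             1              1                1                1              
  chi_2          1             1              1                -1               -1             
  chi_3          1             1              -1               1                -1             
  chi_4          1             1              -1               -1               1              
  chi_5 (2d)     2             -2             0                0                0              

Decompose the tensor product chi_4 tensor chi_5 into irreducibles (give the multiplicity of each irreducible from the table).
chi_4 tensor chi_5 = chi_5 (all other irreducibles have multiplicity 0).

Justification: The character of a tensor product is the pointwise product (chi_4 * chi_5)(C) = chi_4(C) * chi_5(C):
  {1}: (1)*(2), {-1}: (1)*(-2), {i,-i}: (-1)*(0), {j,-j}: (-1)*(0), {k,-k}: (1)*(0)
so (chi_4 * chi_5) takes values
  {1} -> 2, {-1} -> -2, {i,-i} -> 0, {j,-j} -> 0, {k,-k} -> 0.
Now take the inner product of this character with each irreducible chi from the table, <chi_4*chi_5, chi> = (1/8) sum_C |C| (chi_4*chi_5)(C) conj(chi(C)):
  <chi_4*chi_5, chi_1> = (1/8)[1*(2)*conj(1) + 1*(-2)*conj(1) + 2*(0)*conj(1) + 2*(0)*conj(1) + 2*(0)*conj(1)]
      = (1/8)[(2) + (-2) + (0) + (0) + (0)] = 0/8 = 0
  <chi_4*chi_5, chi_2> = (1/8)[1*(2)*conj(1) + 1*(-2)*conj(1) + 2*(0)*conj(1) + 2*(0)*conj(-1) + 2*(0)*conj(-1)]
      = (1/8)[(2) + (-2) + (0) + (0) + (0)] = 0/8 = 0
  <chi_4*chi_5, chi_3> = (1/8)[1*(2)*conj(1) + 1*(-2)*conj(1) + 2*(0)*conj(-1) + 2*(0)*conj(1) + 2*(0)*conj(-1)]
      = (1/8)[(2) + (-2) + (0) + (0) + (0)] = 0/8 = 0
  <chi_4*chi_5, chi_4> = (1/8)[1*(2)*conj(1) + 1*(-2)*conj(1) + 2*(0)*conj(-1) + 2*(0)*conj(-1) + 2*(0)*conj(1)]
      = (1/8)[(2) + (-2) + (0) + (0) + (0)] = 0/8 = 0
  <chi_4*chi_5, chi_5> = (1/8)[1*(2)*conj(2) + 1*(-2)*conj(-2) + 2*(0)*conj(0) + 2*(0)*conj(0) + 2*(0)*conj(0)]
      = (1/8)[(4) + (4) + (0) + (0) + (0)] = 8/8 = 1
Hence the multiplicities are chi_5: 1. Dimension check: dim(chi_4)*dim(chi_5) = 1*2 = 2 and sum (mult * dim) = 1*2 = 2.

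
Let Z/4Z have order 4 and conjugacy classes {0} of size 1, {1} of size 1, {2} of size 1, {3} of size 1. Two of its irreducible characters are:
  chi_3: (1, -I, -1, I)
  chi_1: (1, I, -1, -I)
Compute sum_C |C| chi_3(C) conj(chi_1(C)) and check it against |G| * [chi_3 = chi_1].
Sum = 0; so <chi_3, chi_1> = 0 (distinct irreducibles are orthogonal).

Compute term by term over conjugacy classes (|C| * chi_3(C) * conj(chi_1(C))):
  1*(1)*conj(1) + 1*(-I)*conj(I) + 1*(-1)*conj(-1) + 1*(I)*conj(-I)
  = (1) + (-1) + (1) + (-1)
  = 0.
(Exp terms are combined using exp(i*s)*conj(exp(i*t)) = exp(i*(s-t)), and sums of them are collapsed using the identity that for every m > 1 the m distinct m-th roots of unity sum to 0, e.g. 1 + exp(2*I*pi/3) + exp(-2*I*pi/3) = 0.)
Dividing by |G| = 4 gives 0/4 = 0, matching the row-orthogonality relation <chi_3, chi_1> = [chi_3 = chi_1].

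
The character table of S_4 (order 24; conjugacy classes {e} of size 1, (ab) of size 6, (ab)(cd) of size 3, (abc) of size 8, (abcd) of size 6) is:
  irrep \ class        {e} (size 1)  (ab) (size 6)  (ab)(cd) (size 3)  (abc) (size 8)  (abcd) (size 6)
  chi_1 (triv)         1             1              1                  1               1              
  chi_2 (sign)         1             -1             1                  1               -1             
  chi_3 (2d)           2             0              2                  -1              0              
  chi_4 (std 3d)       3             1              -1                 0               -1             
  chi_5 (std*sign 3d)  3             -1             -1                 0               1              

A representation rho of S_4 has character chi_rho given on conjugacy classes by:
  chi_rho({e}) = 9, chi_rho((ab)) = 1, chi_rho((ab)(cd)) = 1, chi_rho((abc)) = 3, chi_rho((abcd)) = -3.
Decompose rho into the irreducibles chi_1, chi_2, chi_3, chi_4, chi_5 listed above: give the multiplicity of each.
Multiplicities: chi_1: 1, chi_2: 2, chi_3: 0, chi_4: 2, chi_5: 0.

Explanation: Use <chi_rho, chi> = (1/|G|) sum_C |C| * chi_rho(C) * conj(chi(C)) with |G| = 24 for each irreducible chi in the table:
  <chi_rho, chi_1> = (1/24)[1*(9)*conj(1) + 6*(1)*conj(1) + 3*(1)*conj(1) + 8*(3)*conj(1) + 6*(-3)*conj(1)]
      = (1/24)[(9) + (6) + (3) + (24) + (-18)] = 24/24 = 1
  <chi_rho, chi_2> = (1/24)[1*(9)*conj(1) + 6*(1)*conj(-1) + 3*(1)*conj(1) + 8*(3)*conj(1) + 6*(-3)*conj(-1)]
      = (1/24)[(9) + (-6) + (3) + (24) + (18)] = 48/24 = 2
  <chi_rho, chi_3> = (1/24)[1*(9)*conj(2) + 6*(1)*conj(0) + 3*(1)*conj(2) + 8*(3)*conj(-1) + 6*(-3)*conj(0)]
      = (1/24)[(18) + (0) + (6) + (-24) + (0)] = 0/24 = 0
  <chi_rho, chi_4> = (1/24)[1*(9)*conj(3) + 6*(1)*conj(1) + 3*(1)*conj(-1) + 8*(3)*conj(0) + 6*(-3)*conj(-1)]
      = (1/24)[(27) + (6) + (-3) + (0) + (18)] = 48/24 = 2
  <chi_rho, chi_5> = (1/24)[1*(9)*conj(3) + 6*(1)*conj(-1) + 3*(1)*conj(-1) + 8*(3)*conj(0) + 6*(-3)*conj(1)]
      = (1/24)[(27) + (-6) + (-3) + (0) + (-18)] = 0/24 = 0
Dimension check: dim(rho) = sum (mult * dim) = 1*1 + 2*1 + 0*2 + 2*3 + 0*3 = 9 = chi_rho(e) = 9.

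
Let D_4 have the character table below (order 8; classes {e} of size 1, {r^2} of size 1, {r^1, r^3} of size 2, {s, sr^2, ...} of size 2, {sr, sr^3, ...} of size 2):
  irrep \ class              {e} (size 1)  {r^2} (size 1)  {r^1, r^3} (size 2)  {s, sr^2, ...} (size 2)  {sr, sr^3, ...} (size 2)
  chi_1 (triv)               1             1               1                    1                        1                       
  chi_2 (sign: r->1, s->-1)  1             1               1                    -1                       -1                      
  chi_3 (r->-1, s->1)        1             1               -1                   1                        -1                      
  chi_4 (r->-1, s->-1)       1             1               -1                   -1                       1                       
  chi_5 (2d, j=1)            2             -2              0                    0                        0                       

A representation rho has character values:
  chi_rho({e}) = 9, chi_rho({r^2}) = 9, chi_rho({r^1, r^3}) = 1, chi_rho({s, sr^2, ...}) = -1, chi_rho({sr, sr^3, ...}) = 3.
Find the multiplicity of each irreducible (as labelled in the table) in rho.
Multiplicities: chi_1: 3, chi_2: 2, chi_3: 1, chi_4: 3, chi_5: 0.

Justification: Use <chi_rho, chi> = (1/|G|) sum_C |C| * chi_rho(C) * conj(chi(C)) with |G| = 8 for each irreducible chi in the table:
  <chi_rho, chi_1> = (1/8)[1*(9)*conj(1) + 1*(9)*conj(1) + 2*(1)*conj(1) + 2*(-1)*conj(1) + 2*(3)*conj(1)]
      = (1/8)[(9) + (9) + (2) + (-2) + (6)] = 24/8 = 3
  <chi_rho, chi_2> = (1/8)[1*(9)*conj(1) + 1*(9)*conj(1) + 2*(1)*conj(1) + 2*(-1)*conj(-1) + 2*(3)*conj(-1)]
      = (1/8)[(9) + (9) + (2) + (2) + (-6)] = 16/8 = 2
  <chi_rho, chi_3> = (1/8)[1*(9)*conj(1) + 1*(9)*conj(1) + 2*(1)*conj(-1) + 2*(-1)*conj(1) + 2*(3)*conj(-1)]
      = (1/8)[(9) + (9) + (-2) + (-2) + (-6)] = 8/8 = 1
  <chi_rho, chi_4> = (1/8)[1*(9)*conj(1) + 1*(9)*conj(1) + 2*(1)*conj(-1) + 2*(-1)*conj(-1) + 2*(3)*conj(1)]
      = (1/8)[(9) + (9) + (-2) + (2) + (6)] = 24/8 = 3
  <chi_rho, chi_5> = (1/8)[1*(9)*conj(2) + 1*(9)*conj(-2) + 2*(1)*conj(0) + 2*(-1)*conj(0) + 2*(3)*conj(0)]
      = (1/8)[(18) + (-18) + (0) + (0) + (0)] = 0/8 = 0
Dimension check: dim(rho) = sum (mult * dim) = 3*1 + 2*1 + 1*1 + 3*1 + 0*2 = 9 = chi_rho(e) = 9.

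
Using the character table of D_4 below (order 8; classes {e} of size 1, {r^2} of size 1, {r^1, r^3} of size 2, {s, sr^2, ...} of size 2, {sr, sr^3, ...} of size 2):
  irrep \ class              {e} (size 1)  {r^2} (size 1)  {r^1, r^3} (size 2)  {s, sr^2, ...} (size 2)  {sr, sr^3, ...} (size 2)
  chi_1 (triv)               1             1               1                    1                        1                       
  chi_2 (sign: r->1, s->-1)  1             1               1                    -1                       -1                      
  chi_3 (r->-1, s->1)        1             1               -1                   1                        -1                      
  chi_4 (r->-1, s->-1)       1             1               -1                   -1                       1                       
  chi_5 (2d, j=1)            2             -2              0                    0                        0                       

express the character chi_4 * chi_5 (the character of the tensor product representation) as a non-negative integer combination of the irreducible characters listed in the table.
chi_4 tensor chi_5 = chi_5 (all other irreducibles have multiplicity 0).

Why: The character of a tensor product is the pointwise product (chi_4 * chi_5)(C) = chi_4(C) * chi_5(C):
  {e}: (1)*(2), {r^2}: (1)*(-2), {r^1, r^3}: (-1)*(0), {s, sr^2, ...}: (-1)*(0), {sr, sr^3, ...}: (1)*(0)
so (chi_4 * chi_5) takes values
  {e} -> 2, {r^2} -> -2, {r^1, r^3} -> 0, {s, sr^2, ...} -> 0, {sr, sr^3, ...} -> 0.
Now take the inner product of this character with each irreducible chi from the table, <chi_4*chi_5, chi> = (1/8) sum_C |C| (chi_4*chi_5)(C) conj(chi(C)):
  <chi_4*chi_5, chi_1> = (1/8)[1*(2)*conj(1) + 1*(-2)*conj(1) + 2*(0)*conj(1) + 2*(0)*conj(1) + 2*(0)*conj(1)]
      = (1/8)[(2) + (-2) + (0) + (0) + (0)] = 0/8 = 0
  <chi_4*chi_5, chi_2> = (1/8)[1*(2)*conj(1) + 1*(-2)*conj(1) + 2*(0)*conj(1) + 2*(0)*conj(-1) + 2*(0)*conj(-1)]
      = (1/8)[(2) + (-2) + (0) + (0) + (0)] = 0/8 = 0
  <chi_4*chi_5, chi_3> = (1/8)[1*(2)*conj(1) + 1*(-2)*conj(1) + 2*(0)*conj(-1) + 2*(0)*conj(1) + 2*(0)*conj(-1)]
      = (1/8)[(2) + (-2) + (0) + (0) + (0)] = 0/8 = 0
  <chi_4*chi_5, chi_4> = (1/8)[1*(2)*conj(1) + 1*(-2)*conj(1) + 2*(0)*conj(-1) + 2*(0)*conj(-1) + 2*(0)*conj(1)]
      = (1/8)[(2) + (-2) + (0) + (0) + (0)] = 0/8 = 0
  <chi_4*chi_5, chi_5> = (1/8)[1*(2)*conj(2) + 1*(-2)*conj(-2) + 2*(0)*conj(0) + 2*(0)*conj(0) + 2*(0)*conj(0)]
      = (1/8)[(4) + (4) + (0) + (0) + (0)] = 8/8 = 1
Hence the multiplicities are chi_5: 1. Dimension check: dim(chi_4)*dim(chi_5) = 1*2 = 2 and sum (mult * dim) = 1*2 = 2.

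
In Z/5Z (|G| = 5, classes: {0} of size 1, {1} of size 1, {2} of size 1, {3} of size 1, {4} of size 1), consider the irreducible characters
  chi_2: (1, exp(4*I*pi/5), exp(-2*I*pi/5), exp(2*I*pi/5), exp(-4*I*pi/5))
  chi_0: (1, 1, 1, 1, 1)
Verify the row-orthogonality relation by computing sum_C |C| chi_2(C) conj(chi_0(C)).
Sum = 0; so <chi_2, chi_0> = 0 (distinct irreducibles are orthogonal).

Justification: Compute term by term over conjugacy classes (|C| * chi_2(C) * conj(chi_0(C))):
  1*(1)*conj(1) + 1*(exp(4*I*pi/5))*conj(1) + 1*(exp(-2*I*pi/5))*conj(1) + 1*(exp(2*I*pi/5))*conj(1) + 1*(exp(-4*I*pi/5))*conj(1)
  = (1) + (exp(4*I*pi/5)) + (exp(-2*I*pi/5)) + (exp(2*I*pi/5)) + (exp(-4*I*pi/5))
  = 0.
(Exp terms are combined using exp(i*s)*conj(exp(i*t)) = exp(i*(s-t)), and sums of them are collapsed using the identity that for every m > 1 the m distinct m-th roots of unity sum to 0, e.g. 1 + exp(2*I*pi/3) + exp(-2*I*pi/3) = 0.)
Dividing by |G| = 5 gives 0/5 = 0, matching the row-orthogonality relation <chi_2, chi_0> = [chi_2 = chi_0].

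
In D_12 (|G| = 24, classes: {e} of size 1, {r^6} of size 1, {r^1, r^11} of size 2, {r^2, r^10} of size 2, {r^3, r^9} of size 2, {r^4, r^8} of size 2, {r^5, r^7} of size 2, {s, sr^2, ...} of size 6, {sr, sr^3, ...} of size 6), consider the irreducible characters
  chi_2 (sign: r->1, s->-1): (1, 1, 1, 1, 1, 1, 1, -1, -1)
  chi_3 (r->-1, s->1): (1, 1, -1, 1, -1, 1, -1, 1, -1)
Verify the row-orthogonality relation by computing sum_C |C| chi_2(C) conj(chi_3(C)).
Sum = 0; so <chi_2, chi_3> = 0 (distinct irreducibles are orthogonal).

Details: Compute term by term over conjugacy classes (|C| * chi_2(C) * conj(chi_3(C))):
  1*(1)*conj(1) + 1*(1)*conj(1) + 2*(1)*conj(-1) + 2*(1)*conj(1) + 2*(1)*conj(-1) + 2*(1)*conj(1) + 2*(1)*conj(-1) + 6*(-1)*conj(1) + 6*(-1)*conj(-1)
  = (1) + (1) + (-2) + (2) + (-2) + (2) + (-2) + (-6) + (6)
  = 0.
Dividing by |G| = 24 gives 0/24 = 0, matching the row-orthogonality relation <chi_2, chi_3> = [chi_2 = chi_3].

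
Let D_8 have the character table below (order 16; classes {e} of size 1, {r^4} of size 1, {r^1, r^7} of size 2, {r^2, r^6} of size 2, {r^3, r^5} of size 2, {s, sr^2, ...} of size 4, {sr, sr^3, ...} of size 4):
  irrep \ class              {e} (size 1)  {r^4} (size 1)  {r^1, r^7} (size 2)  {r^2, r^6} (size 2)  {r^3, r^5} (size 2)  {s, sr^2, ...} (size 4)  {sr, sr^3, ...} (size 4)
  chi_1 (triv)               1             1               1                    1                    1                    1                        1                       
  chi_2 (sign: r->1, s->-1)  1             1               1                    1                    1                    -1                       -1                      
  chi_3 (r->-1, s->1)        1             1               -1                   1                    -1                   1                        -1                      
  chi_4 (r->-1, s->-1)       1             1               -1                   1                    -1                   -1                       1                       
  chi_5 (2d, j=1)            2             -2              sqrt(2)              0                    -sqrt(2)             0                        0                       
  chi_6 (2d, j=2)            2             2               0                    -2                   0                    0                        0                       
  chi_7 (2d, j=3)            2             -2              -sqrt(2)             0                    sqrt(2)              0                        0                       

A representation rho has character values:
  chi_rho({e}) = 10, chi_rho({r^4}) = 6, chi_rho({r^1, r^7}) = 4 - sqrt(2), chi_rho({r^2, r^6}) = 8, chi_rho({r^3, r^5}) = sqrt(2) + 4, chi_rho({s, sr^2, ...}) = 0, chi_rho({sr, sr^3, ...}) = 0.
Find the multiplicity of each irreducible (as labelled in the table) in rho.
Multiplicities: chi_1: 3, chi_2: 3, chi_3: 1, chi_4: 1, chi_5: 0, chi_6: 0, chi_7: 1.

Reasoning: Use <chi_rho, chi> = (1/|G|) sum_C |C| * chi_rho(C) * conj(chi(C)) with |G| = 16 for each irreducible chi in the table:
  <chi_rho, chi_1> = (1/16)[1*(10)*conj(1) + 1*(6)*conj(1) + 2*(4 - sqrt(2))*conj(1) + 2*(8)*conj(1) + 2*(sqrt(2) + 4)*conj(1) + 4*(0)*conj(1) + 4*(0)*conj(1)]
      = (1/16)[(10) + (6) + (8 - 2*sqrt(2)) + (16) + (2*sqrt(2) + 8) + (0) + (0)] = 48/16 = 3
  <chi_rho, chi_2> = (1/16)[1*(10)*conj(1) + 1*(6)*conj(1) + 2*(4 - sqrt(2))*conj(1) + 2*(8)*conj(1) + 2*(sqrt(2) + 4)*conj(1) + 4*(0)*conj(-1) + 4*(0)*conj(-1)]
      = (1/16)[(10) + (6) + (8 - 2*sqrt(2)) + (16) + (2*sqrt(2) + 8) + (0) + (0)] = 48/16 = 3
  <chi_rho, chi_3> = (1/16)[1*(10)*conj(1) + 1*(6)*conj(1) + 2*(4 - sqrt(2))*conj(-1) + 2*(8)*conj(1) + 2*(sqrt(2) + 4)*conj(-1) + 4*(0)*conj(1) + 4*(0)*conj(-1)]
      = (1/16)[(10) + (6) + (-8 + 2*sqrt(2)) + (16) + (-8 - 2*sqrt(2)) + (0) + (0)] = 16/16 = 1
  <chi_rho, chi_4> = (1/16)[1*(10)*conj(1) + 1*(6)*conj(1) + 2*(4 - sqrt(2))*conj(-1) + 2*(8)*conj(1) + 2*(sqrt(2) + 4)*conj(-1) + 4*(0)*conj(-1) + 4*(0)*conj(1)]
      = (1/16)[(10) + (6) + (-8 + 2*sqrt(2)) + (16) + (-8 - 2*sqrt(2)) + (0) + (0)] = 16/16 = 1
  <chi_rho, chi_5> = (1/16)[1*(10)*conj(2) + 1*(6)*conj(-2) + 2*(4 - sqrt(2))*conj(sqrt(2)) + 2*(8)*conj(0) + 2*(sqrt(2) + 4)*conj(-sqrt(2)) + 4*(0)*conj(0) + 4*(0)*conj(0)]
      = (1/16)[(20) + (-12) + (-4 + 8*sqrt(2)) + (0) + (-8*sqrt(2) - 4) + (0) + (0)] = 0/16 = 0
  <chi_rho, chi_6> = (1/16)[1*(10)*conj(2) + 1*(6)*conj(2) + 2*(4 - sqrt(2))*conj(0) + 2*(8)*conj(-2) + 2*(sqrt(2) + 4)*conj(0) + 4*(0)*conj(0) + 4*(0)*conj(0)]
      = (1/16)[(20) + (12) + (0) + (-32) + (0) + (0) + (0)] = 0/16 = 0
  <chi_rho, chi_7> = (1/16)[1*(10)*conj(2) + 1*(6)*conj(-2) + 2*(4 - sqrt(2))*conj(-sqrt(2)) + 2*(8)*conj(0) + 2*(sqrt(2) + 4)*conj(sqrt(2)) + 4*(0)*conj(0) + 4*(0)*conj(0)]
      = (1/16)[(20) + (-12) + (4 - 8*sqrt(2)) + (0) + (4 + 8*sqrt(2)) + (0) + (0)] = 16/16 = 1
Dimension check: dim(rho) = sum (mult * dim) = 3*1 + 3*1 + 1*1 + 1*1 + 0*2 + 0*2 + 1*2 = 10 = chi_rho(e) = 10.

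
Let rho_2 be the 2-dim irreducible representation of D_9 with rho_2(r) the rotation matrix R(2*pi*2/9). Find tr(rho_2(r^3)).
chi_{rho_2}(r^3) = 2*cos(2*pi*2*3/9) = -1

Details: rho_2(r^3) is rotation by angle 2*pi*2*3/9, whose trace is 2*cos(2*pi*2*3/9) = -1.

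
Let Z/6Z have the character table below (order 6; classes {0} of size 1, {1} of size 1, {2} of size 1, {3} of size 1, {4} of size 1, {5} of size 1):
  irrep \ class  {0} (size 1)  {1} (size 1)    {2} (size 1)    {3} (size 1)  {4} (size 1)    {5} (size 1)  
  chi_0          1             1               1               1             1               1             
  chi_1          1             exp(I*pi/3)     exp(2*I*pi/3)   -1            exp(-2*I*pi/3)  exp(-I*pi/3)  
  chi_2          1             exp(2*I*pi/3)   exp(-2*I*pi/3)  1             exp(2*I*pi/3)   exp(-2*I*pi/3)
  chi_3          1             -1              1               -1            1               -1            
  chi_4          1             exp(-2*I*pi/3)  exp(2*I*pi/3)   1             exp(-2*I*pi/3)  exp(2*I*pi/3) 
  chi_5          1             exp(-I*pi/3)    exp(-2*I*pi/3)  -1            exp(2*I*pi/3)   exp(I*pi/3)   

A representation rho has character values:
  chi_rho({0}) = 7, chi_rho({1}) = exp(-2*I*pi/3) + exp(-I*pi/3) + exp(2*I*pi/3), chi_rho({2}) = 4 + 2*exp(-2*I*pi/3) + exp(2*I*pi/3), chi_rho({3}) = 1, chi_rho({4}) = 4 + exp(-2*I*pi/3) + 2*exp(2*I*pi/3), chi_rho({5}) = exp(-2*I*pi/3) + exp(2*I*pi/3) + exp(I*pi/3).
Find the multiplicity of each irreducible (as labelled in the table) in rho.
Multiplicities: chi_0: 2, chi_1: 0, chi_2: 1, chi_3: 2, chi_4: 1, chi_5: 1.

Derivation: Use <chi_rho, chi> = (1/|G|) sum_C |C| * chi_rho(C) * conj(chi(C)) with |G| = 6 for each irreducible chi in the table:
  <chi_rho, chi_0> = (1/6)[1*(7)*conj(1) + 1*(exp(-2*I*pi/3) + exp(-I*pi/3) + exp(2*I*pi/3))*conj(1) + 1*(4 + 2*exp(-2*I*pi/3) + exp(2*I*pi/3))*conj(1) + 1*(1)*conj(1) + 1*(4 + exp(-2*I*pi/3) + 2*exp(2*I*pi/3))*conj(1) + 1*(exp(-2*I*pi/3) + exp(2*I*pi/3) + exp(I*pi/3))*conj(1)]
      = (1/6)[(7) + (exp(-2*I*pi/3) + exp(-I*pi/3) + exp(2*I*pi/3)) + (4 + 2*exp(-2*I*pi/3) + exp(2*I*pi/3)) + (1) + (4 + exp(-2*I*pi/3) + 2*exp(2*I*pi/3)) + (exp(-2*I*pi/3) + exp(2*I*pi/3) + exp(I*pi/3))] = 12/6 = 2
  <chi_rho, chi_1> = (1/6)[1*(7)*conj(1) + 1*(exp(-2*I*pi/3) + exp(-I*pi/3) + exp(2*I*pi/3))*conj(exp(I*pi/3)) + 1*(4 + 2*exp(-2*I*pi/3) + exp(2*I*pi/3))*conj(exp(2*I*pi/3)) + 1*(1)*conj(-1) + 1*(4 + exp(-2*I*pi/3) + 2*exp(2*I*pi/3))*conj(exp(-2*I*pi/3)) + 1*(exp(-2*I*pi/3) + exp(2*I*pi/3) + exp(I*pi/3))*conj(exp(-I*pi/3))]
      = (1/6)[(7) + (-1) + (1 + 4*exp(-2*I*pi/3) + 2*exp(2*I*pi/3)) + (-1) + (1 + 2*exp(-2*I*pi/3) + 4*exp(2*I*pi/3)) + (-1)] = 0/6 = 0
  <chi_rho, chi_2> = (1/6)[1*(7)*conj(1) + 1*(exp(-2*I*pi/3) + exp(-I*pi/3) + exp(2*I*pi/3))*conj(exp(2*I*pi/3)) + 1*(4 + 2*exp(-2*I*pi/3) + exp(2*I*pi/3))*conj(exp(-2*I*pi/3)) + 1*(1)*conj(1) + 1*(4 + exp(-2*I*pi/3) + 2*exp(2*I*pi/3))*conj(exp(2*I*pi/3)) + 1*(exp(-2*I*pi/3) + exp(2*I*pi/3) + exp(I*pi/3))*conj(exp(-2*I*pi/3))]
      = (1/6)[(7) + (exp(2*I*pi/3)) + (2 + exp(-2*I*pi/3) + 4*exp(2*I*pi/3)) + (1) + (2 + 4*exp(-2*I*pi/3) + exp(2*I*pi/3)) + (exp(-2*I*pi/3))] = 6/6 = 1
  <chi_rho, chi_3> = (1/6)[1*(7)*conj(1) + 1*(exp(-2*I*pi/3) + exp(-I*pi/3) + exp(2*I*pi/3))*conj(-1) + 1*(4 + 2*exp(-2*I*pi/3) + exp(2*I*pi/3))*conj(1) + 1*(1)*conj(-1) + 1*(4 + exp(-2*I*pi/3) + 2*exp(2*I*pi/3))*conj(1) + 1*(exp(-2*I*pi/3) + exp(2*I*pi/3) + exp(I*pi/3))*conj(-1)]
      = (1/6)[(7) + (-exp(2*I*pi/3) - exp(-I*pi/3) - exp(-2*I*pi/3)) + (4 + 2*exp(-2*I*pi/3) + exp(2*I*pi/3)) + (-1) + (4 + exp(-2*I*pi/3) + 2*exp(2*I*pi/3)) + (-exp(I*pi/3) - exp(2*I*pi/3) - exp(-2*I*pi/3))] = 12/6 = 2
  <chi_rho, chi_4> = (1/6)[1*(7)*conj(1) + 1*(exp(-2*I*pi/3) + exp(-I*pi/3) + exp(2*I*pi/3))*conj(exp(-2*I*pi/3)) + 1*(4 + 2*exp(-2*I*pi/3) + exp(2*I*pi/3))*conj(exp(2*I*pi/3)) + 1*(1)*conj(1) + 1*(4 + exp(-2*I*pi/3) + 2*exp(2*I*pi/3))*conj(exp(-2*I*pi/3)) + 1*(exp(-2*I*pi/3) + exp(2*I*pi/3) + exp(I*pi/3))*conj(exp(2*I*pi/3))]
      = (1/6)[(7) + (1) + (1 + 4*exp(-2*I*pi/3) + 2*exp(2*I*pi/3)) + (1) + (1 + 2*exp(-2*I*pi/3) + 4*exp(2*I*pi/3)) + (1)] = 6/6 = 1
  <chi_rho, chi_5> = (1/6)[1*(7)*conj(1) + 1*(exp(-2*I*pi/3) + exp(-I*pi/3) + exp(2*I*pi/3))*conj(exp(-I*pi/3)) + 1*(4 + 2*exp(-2*I*pi/3) + exp(2*I*pi/3))*conj(exp(-2*I*pi/3)) + 1*(1)*conj(-1) + 1*(4 + exp(-2*I*pi/3) + 2*exp(2*I*pi/3))*conj(exp(2*I*pi/3)) + 1*(exp(-2*I*pi/3) + exp(2*I*pi/3) + exp(I*pi/3))*conj(exp(I*pi/3))]
      = (1/6)[(7) + (exp(-I*pi/3)) + (2 + exp(-2*I*pi/3) + 4*exp(2*I*pi/3)) + (-1) + (2 + 4*exp(-2*I*pi/3) + exp(2*I*pi/3)) + (exp(I*pi/3))] = 6/6 = 1
(Exp terms are combined using exp(i*s)*conj(exp(i*t)) = exp(i*(s-t)), and sums of them are collapsed using the identity that for every m > 1 the m distinct m-th roots of unity sum to 0, e.g. 1 + exp(2*I*pi/3) + exp(-2*I*pi/3) = 0.)
Dimension check: dim(rho) = sum (mult * dim) = 2*1 + 0*1 + 1*1 + 2*1 + 1*1 + 1*1 = 7 = chi_rho(e) = 7.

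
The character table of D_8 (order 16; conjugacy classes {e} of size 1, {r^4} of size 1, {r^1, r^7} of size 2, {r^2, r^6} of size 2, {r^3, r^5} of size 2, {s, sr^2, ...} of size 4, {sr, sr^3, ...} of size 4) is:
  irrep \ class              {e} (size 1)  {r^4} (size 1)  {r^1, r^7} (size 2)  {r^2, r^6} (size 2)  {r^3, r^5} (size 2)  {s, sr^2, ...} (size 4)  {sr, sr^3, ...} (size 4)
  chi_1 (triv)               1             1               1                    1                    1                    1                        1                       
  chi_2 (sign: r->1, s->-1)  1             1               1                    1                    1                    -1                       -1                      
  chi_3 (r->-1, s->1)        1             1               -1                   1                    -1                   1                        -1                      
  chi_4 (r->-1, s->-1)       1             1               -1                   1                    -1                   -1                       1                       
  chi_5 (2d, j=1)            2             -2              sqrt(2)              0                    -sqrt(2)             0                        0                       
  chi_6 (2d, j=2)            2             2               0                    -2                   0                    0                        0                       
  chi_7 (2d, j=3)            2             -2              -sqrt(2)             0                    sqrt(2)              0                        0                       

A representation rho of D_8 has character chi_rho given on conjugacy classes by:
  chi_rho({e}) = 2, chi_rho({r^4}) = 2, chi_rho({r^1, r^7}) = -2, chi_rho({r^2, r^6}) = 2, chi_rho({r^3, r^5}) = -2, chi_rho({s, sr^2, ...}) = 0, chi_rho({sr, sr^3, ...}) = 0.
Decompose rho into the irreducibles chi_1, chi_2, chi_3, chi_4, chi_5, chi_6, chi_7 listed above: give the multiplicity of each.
Multiplicities: chi_1: 0, chi_2: 0, chi_3: 1, chi_4: 1, chi_5: 0, chi_6: 0, chi_7: 0.

Derivation: Use <chi_rho, chi> = (1/|G|) sum_C |C| * chi_rho(C) * conj(chi(C)) with |G| = 16 for each irreducible chi in the table:
  <chi_rho, chi_1> = (1/16)[1*(2)*conj(1) + 1*(2)*conj(1) + 2*(-2)*conj(1) + 2*(2)*conj(1) + 2*(-2)*conj(1) + 4*(0)*conj(1) + 4*(0)*conj(1)]
      = (1/16)[(2) + (2) + (-4) + (4) + (-4) + (0) + (0)] = 0/16 = 0
  <chi_rho, chi_2> = (1/16)[1*(2)*conj(1) + 1*(2)*conj(1) + 2*(-2)*conj(1) + 2*(2)*conj(1) + 2*(-2)*conj(1) + 4*(0)*conj(-1) + 4*(0)*conj(-1)]
      = (1/16)[(2) + (2) + (-4) + (4) + (-4) + (0) + (0)] = 0/16 = 0
  <chi_rho, chi_3> = (1/16)[1*(2)*conj(1) + 1*(2)*conj(1) + 2*(-2)*conj(-1) + 2*(2)*conj(1) + 2*(-2)*conj(-1) + 4*(0)*conj(1) + 4*(0)*conj(-1)]
      = (1/16)[(2) + (2) + (4) + (4) + (4) + (0) + (0)] = 16/16 = 1
  <chi_rho, chi_4> = (1/16)[1*(2)*conj(1) + 1*(2)*conj(1) + 2*(-2)*conj(-1) + 2*(2)*conj(1) + 2*(-2)*conj(-1) + 4*(0)*conj(-1) + 4*(0)*conj(1)]
      = (1/16)[(2) + (2) + (4) + (4) + (4) + (0) + (0)] = 16/16 = 1
  <chi_rho, chi_5> = (1/16)[1*(2)*conj(2) + 1*(2)*conj(-2) + 2*(-2)*conj(sqrt(2)) + 2*(2)*conj(0) + 2*(-2)*conj(-sqrt(2)) + 4*(0)*conj(0) + 4*(0)*conj(0)]
      = (1/16)[(4) + (-4) + (-4*sqrt(2)) + (0) + (4*sqrt(2)) + (0) + (0)] = 0/16 = 0
  <chi_rho, chi_6> = (1/16)[1*(2)*conj(2) + 1*(2)*conj(2) + 2*(-2)*conj(0) + 2*(2)*conj(-2) + 2*(-2)*conj(0) + 4*(0)*conj(0) + 4*(0)*conj(0)]
      = (1/16)[(4) + (4) + (0) + (-8) + (0) + (0) + (0)] = 0/16 = 0
  <chi_rho, chi_7> = (1/16)[1*(2)*conj(2) + 1*(2)*conj(-2) + 2*(-2)*conj(-sqrt(2)) + 2*(2)*conj(0) + 2*(-2)*conj(sqrt(2)) + 4*(0)*conj(0) + 4*(0)*conj(0)]
      = (1/16)[(4) + (-4) + (4*sqrt(2)) + (0) + (-4*sqrt(2)) + (0) + (0)] = 0/16 = 0
Dimension check: dim(rho) = sum (mult * dim) = 0*1 + 0*1 + 1*1 + 1*1 + 0*2 + 0*2 + 0*2 = 2 = chi_rho(e) = 2.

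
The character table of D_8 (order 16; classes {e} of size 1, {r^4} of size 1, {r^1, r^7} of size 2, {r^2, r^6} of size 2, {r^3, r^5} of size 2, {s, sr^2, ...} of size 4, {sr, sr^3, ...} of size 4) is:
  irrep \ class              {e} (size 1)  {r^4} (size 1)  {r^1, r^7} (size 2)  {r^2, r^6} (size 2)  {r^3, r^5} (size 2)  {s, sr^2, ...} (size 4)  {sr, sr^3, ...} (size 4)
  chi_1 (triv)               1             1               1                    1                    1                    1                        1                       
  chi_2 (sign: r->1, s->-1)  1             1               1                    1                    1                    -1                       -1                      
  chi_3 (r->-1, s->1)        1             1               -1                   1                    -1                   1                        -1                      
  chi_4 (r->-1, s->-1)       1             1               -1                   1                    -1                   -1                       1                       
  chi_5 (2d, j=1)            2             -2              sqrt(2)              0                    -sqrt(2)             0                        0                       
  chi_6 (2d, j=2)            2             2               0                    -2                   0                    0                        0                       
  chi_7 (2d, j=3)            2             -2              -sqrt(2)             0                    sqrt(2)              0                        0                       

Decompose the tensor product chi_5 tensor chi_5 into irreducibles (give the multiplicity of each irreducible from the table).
chi_5 tensor chi_5 = chi_1 + chi_2 + chi_6 (all other irreducibles have multiplicity 0).

The character of a tensor product is the pointwise product (chi_5 * chi_5)(C) = chi_5(C) * chi_5(C):
  {e}: (2)*(2), {r^4}: (-2)*(-2), {r^1, r^7}: (sqrt(2))*(sqrt(2)), {r^2, r^6}: (0)*(0), {r^3, r^5}: (-sqrt(2))*(-sqrt(2)), {s, sr^2, ...}: (0)*(0), {sr, sr^3, ...}: (0)*(0)
so (chi_5 * chi_5) takes values
  {e} -> 4, {r^4} -> 4, {r^1, r^7} -> 2, {r^2, r^6} -> 0, {r^3, r^5} -> 2, {s, sr^2, ...} -> 0, {sr, sr^3, ...} -> 0.
Now take the inner product of this character with each irreducible chi from the table, <chi_5*chi_5, chi> = (1/16) sum_C |C| (chi_5*chi_5)(C) conj(chi(C)):
  <chi_5*chi_5, chi_1> = (1/16)[1*(4)*conj(1) + 1*(4)*conj(1) + 2*(2)*conj(1) + 2*(0)*conj(1) + 2*(2)*conj(1) + 4*(0)*conj(1) + 4*(0)*conj(1)]
      = (1/16)[(4) + (4) + (4) + (0) + (4) + (0) + (0)] = 16/16 = 1
  <chi_5*chi_5, chi_2> = (1/16)[1*(4)*conj(1) + 1*(4)*conj(1) + 2*(2)*conj(1) + 2*(0)*conj(1) + 2*(2)*conj(1) + 4*(0)*conj(-1) + 4*(0)*conj(-1)]
      = (1/16)[(4) + (4) + (4) + (0) + (4) + (0) + (0)] = 16/16 = 1
  <chi_5*chi_5, chi_3> = (1/16)[1*(4)*conj(1) + 1*(4)*conj(1) + 2*(2)*conj(-1) + 2*(0)*conj(1) + 2*(2)*conj(-1) + 4*(0)*conj(1) + 4*(0)*conj(-1)]
      = (1/16)[(4) + (4) + (-4) + (0) + (-4) + (0) + (0)] = 0/16 = 0
  <chi_5*chi_5, chi_4> = (1/16)[1*(4)*conj(1) + 1*(4)*conj(1) + 2*(2)*conj(-1) + 2*(0)*conj(1) + 2*(2)*conj(-1) + 4*(0)*conj(-1) + 4*(0)*conj(1)]
      = (1/16)[(4) + (4) + (-4) + (0) + (-4) + (0) + (0)] = 0/16 = 0
  <chi_5*chi_5, chi_5> = (1/16)[1*(4)*conj(2) + 1*(4)*conj(-2) + 2*(2)*conj(sqrt(2)) + 2*(0)*conj(0) + 2*(2)*conj(-sqrt(2)) + 4*(0)*conj(0) + 4*(0)*conj(0)]
      = (1/16)[(8) + (-8) + (4*sqrt(2)) + (0) + (-4*sqrt(2)) + (0) + (0)] = 0/16 = 0
  <chi_5*chi_5, chi_6> = (1/16)[1*(4)*conj(2) + 1*(4)*conj(2) + 2*(2)*conj(0) + 2*(0)*conj(-2) + 2*(2)*conj(0) + 4*(0)*conj(0) + 4*(0)*conj(0)]
      = (1/16)[(8) + (8) + (0) + (0) + (0) + (0) + (0)] = 16/16 = 1
  <chi_5*chi_5, chi_7> = (1/16)[1*(4)*conj(2) + 1*(4)*conj(-2) + 2*(2)*conj(-sqrt(2)) + 2*(0)*conj(0) + 2*(2)*conj(sqrt(2)) + 4*(0)*conj(0) + 4*(0)*conj(0)]
      = (1/16)[(8) + (-8) + (-4*sqrt(2)) + (0) + (4*sqrt(2)) + (0) + (0)] = 0/16 = 0
Hence the multiplicities are chi_1: 1, chi_2: 1, chi_6: 1. Dimension check: dim(chi_5)*dim(chi_5) = 2*2 = 4 and sum (mult * dim) = 1*1 + 1*1 + 1*2 = 4.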